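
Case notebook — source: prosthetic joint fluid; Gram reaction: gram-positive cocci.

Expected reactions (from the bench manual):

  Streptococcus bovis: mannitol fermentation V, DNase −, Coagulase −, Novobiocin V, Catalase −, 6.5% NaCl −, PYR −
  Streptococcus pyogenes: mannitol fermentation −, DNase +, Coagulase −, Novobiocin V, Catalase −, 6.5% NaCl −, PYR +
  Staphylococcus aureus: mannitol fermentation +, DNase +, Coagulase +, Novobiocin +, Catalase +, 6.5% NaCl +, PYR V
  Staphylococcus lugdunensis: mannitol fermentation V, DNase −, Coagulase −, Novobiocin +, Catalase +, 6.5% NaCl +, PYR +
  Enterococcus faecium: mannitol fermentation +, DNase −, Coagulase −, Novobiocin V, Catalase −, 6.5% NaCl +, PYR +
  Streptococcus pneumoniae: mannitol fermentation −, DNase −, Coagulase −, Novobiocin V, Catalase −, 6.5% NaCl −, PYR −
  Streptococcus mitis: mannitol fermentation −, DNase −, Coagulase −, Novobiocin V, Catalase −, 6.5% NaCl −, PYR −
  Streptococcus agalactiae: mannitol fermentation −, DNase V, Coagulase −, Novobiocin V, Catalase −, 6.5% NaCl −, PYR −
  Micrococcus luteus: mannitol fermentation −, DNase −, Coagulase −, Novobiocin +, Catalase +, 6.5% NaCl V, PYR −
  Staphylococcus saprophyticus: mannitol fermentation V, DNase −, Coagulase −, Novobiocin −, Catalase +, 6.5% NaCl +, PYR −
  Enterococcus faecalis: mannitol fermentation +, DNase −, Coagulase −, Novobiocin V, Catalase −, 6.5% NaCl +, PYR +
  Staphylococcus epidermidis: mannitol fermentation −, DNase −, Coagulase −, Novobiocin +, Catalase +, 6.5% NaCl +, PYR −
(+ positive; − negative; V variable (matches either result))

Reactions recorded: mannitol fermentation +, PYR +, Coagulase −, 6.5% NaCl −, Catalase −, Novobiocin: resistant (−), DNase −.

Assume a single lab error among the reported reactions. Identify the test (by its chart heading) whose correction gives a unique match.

PYR

As reported, no row in the chart matches all 7 reactions.
Reversing Catalase → still no organism matches.
Reversing PYR (to −) → unique match: Streptococcus bovis.
Reversing Novobiocin → still no organism matches.
Reversing DNase → still no organism matches.
Reversing mannitol fermentation → still no organism matches.
Reversing Coagulase → still no organism matches.
Reversing 6.5% NaCl → 2 organisms match (not unique).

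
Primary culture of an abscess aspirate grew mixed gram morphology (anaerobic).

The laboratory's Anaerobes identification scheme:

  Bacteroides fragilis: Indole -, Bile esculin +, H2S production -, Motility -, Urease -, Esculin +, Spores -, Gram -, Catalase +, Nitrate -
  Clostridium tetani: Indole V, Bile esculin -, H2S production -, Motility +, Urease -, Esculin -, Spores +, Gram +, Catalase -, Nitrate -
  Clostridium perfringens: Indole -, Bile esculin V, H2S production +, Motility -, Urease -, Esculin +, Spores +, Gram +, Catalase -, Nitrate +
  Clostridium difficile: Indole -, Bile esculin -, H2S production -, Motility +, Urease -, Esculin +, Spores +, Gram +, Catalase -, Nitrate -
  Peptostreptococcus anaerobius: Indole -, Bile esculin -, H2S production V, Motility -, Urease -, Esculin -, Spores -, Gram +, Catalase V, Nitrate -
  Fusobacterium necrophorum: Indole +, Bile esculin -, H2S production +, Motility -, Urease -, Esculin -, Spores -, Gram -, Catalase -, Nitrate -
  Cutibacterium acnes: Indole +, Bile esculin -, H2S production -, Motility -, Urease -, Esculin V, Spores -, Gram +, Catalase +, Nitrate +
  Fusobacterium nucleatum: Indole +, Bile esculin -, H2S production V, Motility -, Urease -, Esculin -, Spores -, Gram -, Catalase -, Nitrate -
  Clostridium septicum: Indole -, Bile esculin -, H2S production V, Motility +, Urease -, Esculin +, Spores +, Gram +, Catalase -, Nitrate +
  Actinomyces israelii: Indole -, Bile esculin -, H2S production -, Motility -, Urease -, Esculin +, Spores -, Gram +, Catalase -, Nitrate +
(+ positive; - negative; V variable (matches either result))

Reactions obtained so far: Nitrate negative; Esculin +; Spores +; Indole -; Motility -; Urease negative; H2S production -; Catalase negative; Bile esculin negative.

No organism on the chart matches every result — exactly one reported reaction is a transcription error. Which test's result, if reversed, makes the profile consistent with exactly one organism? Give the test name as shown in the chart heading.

As reported, no row in the chart matches all 9 reactions.
Reversing H2S production → still no organism matches.
Reversing Spores → still no organism matches.
Reversing Catalase → still no organism matches.
Reversing Indole → still no organism matches.
Reversing Motility (to +) → unique match: Clostridium difficile.
Reversing Nitrate → still no organism matches.
Reversing Urease → still no organism matches.
Reversing Bile esculin → still no organism matches.
Reversing Esculin → still no organism matches.

Motility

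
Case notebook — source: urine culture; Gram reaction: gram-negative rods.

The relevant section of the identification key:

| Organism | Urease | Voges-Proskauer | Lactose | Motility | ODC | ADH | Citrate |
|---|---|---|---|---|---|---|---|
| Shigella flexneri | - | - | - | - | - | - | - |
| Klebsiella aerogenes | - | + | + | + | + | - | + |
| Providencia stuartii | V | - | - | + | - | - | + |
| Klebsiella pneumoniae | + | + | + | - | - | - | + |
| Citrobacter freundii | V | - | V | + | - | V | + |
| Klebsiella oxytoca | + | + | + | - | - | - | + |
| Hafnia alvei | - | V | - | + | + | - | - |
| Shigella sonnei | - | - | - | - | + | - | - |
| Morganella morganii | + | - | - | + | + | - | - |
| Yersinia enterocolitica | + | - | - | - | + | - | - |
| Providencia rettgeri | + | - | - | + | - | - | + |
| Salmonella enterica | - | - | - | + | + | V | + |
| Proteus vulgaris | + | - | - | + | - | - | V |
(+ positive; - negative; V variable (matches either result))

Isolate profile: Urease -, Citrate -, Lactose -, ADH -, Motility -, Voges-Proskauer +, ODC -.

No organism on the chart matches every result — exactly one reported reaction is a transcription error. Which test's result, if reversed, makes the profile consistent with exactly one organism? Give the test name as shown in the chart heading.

Voges-Proskauer

As reported, no row in the chart matches all 7 reactions.
Reversing ADH → still no organism matches.
Reversing Citrate → still no organism matches.
Reversing ODC → still no organism matches.
Reversing Urease → still no organism matches.
Reversing Lactose → still no organism matches.
Reversing Voges-Proskauer (to -) → unique match: Shigella flexneri.
Reversing Motility → still no organism matches.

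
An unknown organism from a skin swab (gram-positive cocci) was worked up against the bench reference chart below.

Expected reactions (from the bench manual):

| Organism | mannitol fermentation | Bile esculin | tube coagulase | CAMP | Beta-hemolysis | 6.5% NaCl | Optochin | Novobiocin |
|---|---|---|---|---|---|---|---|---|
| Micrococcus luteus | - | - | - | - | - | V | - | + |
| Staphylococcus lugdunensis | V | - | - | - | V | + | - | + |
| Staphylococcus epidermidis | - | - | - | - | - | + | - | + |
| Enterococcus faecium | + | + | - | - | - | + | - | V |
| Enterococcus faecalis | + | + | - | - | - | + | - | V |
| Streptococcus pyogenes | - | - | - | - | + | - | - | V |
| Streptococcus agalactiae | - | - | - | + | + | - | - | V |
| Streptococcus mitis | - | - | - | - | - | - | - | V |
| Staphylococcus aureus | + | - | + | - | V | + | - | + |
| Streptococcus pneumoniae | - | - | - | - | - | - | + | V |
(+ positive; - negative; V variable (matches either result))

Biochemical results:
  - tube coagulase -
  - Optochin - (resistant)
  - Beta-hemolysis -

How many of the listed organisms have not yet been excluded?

6

Optochin -: excludes Streptococcus pneumoniae — 9 left.
Beta-hemolysis -: excludes Streptococcus pyogenes, Streptococcus agalactiae — 7 left.
tube coagulase -: excludes Staphylococcus aureus — 6 left.
Still consistent: Enterococcus faecalis, Enterococcus faecium, Micrococcus luteus, Staphylococcus epidermidis, Staphylococcus lugdunensis, Streptococcus mitis.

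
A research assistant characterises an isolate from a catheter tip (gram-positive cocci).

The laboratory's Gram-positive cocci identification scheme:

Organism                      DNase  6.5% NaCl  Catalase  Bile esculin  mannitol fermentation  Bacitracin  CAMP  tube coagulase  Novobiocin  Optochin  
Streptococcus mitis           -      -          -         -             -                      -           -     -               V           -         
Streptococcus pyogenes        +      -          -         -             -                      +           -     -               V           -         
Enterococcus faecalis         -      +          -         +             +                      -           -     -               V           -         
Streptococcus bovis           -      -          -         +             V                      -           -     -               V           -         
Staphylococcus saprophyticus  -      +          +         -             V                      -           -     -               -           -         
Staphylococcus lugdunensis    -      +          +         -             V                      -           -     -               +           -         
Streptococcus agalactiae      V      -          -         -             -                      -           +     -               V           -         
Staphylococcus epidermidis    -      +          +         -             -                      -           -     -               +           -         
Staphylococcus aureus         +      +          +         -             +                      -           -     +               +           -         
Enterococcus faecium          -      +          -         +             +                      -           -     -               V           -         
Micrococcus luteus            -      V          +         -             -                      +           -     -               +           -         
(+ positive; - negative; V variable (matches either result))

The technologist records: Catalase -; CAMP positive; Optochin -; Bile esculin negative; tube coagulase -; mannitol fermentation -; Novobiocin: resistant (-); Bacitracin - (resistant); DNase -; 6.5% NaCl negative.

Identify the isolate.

Bile esculin -: excludes Enterococcus faecalis, Streptococcus bovis, Enterococcus faecium — 8 left.
Optochin -: all 8 remaining candidates are consistent.
DNase -: excludes Streptococcus pyogenes, Staphylococcus aureus — 6 left.
6.5% NaCl -: excludes Staphylococcus saprophyticus, Staphylococcus lugdunensis, Staphylococcus epidermidis — 3 left.
CAMP +: excludes Streptococcus mitis, Micrococcus luteus — 1 left.
Bacitracin -: the one remaining candidate is consistent.
tube coagulase -: the one remaining candidate is consistent.
Catalase -: the one remaining candidate is consistent.
mannitol fermentation -: the one remaining candidate is consistent.
Novobiocin -: the one remaining candidate is consistent.

Streptococcus agalactiae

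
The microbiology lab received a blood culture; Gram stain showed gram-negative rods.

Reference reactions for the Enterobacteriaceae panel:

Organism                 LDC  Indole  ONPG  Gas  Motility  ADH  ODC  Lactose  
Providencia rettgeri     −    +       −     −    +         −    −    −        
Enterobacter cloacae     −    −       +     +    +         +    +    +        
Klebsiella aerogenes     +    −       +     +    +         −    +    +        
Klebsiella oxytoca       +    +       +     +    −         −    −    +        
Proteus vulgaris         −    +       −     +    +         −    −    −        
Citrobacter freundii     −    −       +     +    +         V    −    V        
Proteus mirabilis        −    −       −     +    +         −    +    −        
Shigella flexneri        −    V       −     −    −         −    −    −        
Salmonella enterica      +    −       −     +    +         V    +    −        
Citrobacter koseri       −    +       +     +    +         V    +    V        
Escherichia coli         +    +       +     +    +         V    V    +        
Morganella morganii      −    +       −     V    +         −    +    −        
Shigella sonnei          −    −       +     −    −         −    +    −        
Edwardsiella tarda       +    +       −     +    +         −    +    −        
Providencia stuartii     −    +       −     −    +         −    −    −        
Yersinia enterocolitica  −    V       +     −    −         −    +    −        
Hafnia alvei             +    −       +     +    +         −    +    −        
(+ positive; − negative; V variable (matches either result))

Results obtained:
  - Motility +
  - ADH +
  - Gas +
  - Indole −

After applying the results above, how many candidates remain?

Gas +: excludes 5 organisms — 12 left.
Indole −: excludes 6 organisms — 6 left.
Motility +: all 6 remaining candidates are consistent.
ADH +: excludes Klebsiella aerogenes, Proteus mirabilis, Hafnia alvei — 3 left.
Still consistent: Citrobacter freundii, Enterobacter cloacae, Salmonella enterica.

3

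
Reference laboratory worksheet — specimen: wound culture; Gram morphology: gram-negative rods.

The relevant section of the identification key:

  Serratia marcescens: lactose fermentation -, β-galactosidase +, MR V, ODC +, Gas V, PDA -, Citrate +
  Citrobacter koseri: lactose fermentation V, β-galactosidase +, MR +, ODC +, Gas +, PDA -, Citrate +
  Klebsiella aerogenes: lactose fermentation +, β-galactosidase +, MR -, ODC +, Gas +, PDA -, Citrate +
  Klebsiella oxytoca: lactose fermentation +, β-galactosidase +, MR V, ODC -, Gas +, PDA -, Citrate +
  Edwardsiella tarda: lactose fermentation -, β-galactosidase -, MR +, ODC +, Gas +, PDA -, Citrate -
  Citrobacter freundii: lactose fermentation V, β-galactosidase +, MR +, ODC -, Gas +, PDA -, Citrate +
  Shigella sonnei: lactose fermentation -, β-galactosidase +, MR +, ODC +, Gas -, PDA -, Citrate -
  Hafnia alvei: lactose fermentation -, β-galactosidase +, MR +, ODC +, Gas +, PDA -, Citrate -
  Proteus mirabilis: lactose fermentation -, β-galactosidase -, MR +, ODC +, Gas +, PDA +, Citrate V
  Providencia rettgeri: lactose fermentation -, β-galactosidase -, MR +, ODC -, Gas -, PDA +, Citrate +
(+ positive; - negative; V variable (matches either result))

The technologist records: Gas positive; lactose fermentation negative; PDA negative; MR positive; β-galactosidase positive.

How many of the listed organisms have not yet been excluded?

lactose fermentation -: excludes Klebsiella aerogenes, Klebsiella oxytoca — 8 left.
MR +: all 8 remaining candidates are consistent.
PDA -: excludes Proteus mirabilis, Providencia rettgeri — 6 left.
Gas +: excludes Shigella sonnei — 5 left.
β-galactosidase +: excludes Edwardsiella tarda — 4 left.
Still consistent: Citrobacter freundii, Citrobacter koseri, Hafnia alvei, Serratia marcescens.

4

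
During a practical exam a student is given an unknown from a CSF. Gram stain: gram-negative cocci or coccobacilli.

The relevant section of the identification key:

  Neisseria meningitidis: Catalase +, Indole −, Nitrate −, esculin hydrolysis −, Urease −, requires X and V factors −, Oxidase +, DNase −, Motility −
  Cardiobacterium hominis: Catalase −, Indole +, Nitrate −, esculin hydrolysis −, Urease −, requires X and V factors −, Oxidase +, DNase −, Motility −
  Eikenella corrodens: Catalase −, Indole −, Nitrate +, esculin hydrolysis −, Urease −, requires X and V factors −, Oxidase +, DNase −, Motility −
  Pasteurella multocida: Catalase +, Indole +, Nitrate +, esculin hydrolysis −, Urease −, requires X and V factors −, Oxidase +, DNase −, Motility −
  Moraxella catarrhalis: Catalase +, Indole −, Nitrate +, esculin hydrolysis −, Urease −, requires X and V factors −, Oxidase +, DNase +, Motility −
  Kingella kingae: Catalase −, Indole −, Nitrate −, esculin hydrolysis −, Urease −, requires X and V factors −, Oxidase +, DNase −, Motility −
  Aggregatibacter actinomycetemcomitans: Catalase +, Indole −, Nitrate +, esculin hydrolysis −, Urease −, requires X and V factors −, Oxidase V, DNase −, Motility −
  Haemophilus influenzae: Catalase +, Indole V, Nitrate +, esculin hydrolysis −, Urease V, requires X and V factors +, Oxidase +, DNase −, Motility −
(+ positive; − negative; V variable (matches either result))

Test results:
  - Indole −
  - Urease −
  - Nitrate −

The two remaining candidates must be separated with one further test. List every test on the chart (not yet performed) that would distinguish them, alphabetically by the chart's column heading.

Catalase

Nitrate −: excludes 5 organisms — 3 left.
Urease −: all 3 remaining candidates are consistent.
Indole −: excludes Cardiobacterium hominis — 2 left.
Two candidates remain: Kingella kingae and Neisseria meningitidis.
  Catalase: Kingella kingae −, Neisseria meningitidis + — discriminates.
  esculin hydrolysis: − vs − — same for both, does not separate.
  requires X and V factors: − vs − — same for both, does not separate.
  Oxidase: + vs + — same for both, does not separate.
  DNase: − vs − — same for both, does not separate.
  Motility: − vs − — same for both, does not separate.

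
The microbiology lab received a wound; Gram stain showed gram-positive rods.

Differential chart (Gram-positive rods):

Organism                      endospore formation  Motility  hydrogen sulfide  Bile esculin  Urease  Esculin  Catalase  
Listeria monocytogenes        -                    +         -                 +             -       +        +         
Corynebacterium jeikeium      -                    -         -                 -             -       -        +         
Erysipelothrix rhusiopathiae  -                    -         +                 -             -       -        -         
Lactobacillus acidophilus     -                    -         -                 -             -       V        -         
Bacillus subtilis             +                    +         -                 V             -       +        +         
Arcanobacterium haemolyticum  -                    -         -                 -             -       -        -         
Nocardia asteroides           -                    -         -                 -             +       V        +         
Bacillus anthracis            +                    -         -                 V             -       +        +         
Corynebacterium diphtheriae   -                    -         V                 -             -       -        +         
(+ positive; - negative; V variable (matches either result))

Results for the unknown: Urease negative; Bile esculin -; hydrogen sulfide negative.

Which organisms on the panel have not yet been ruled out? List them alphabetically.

hydrogen sulfide -: excludes Erysipelothrix rhusiopathiae — 8 left.
Urease -: excludes Nocardia asteroides — 7 left.
Bile esculin -: excludes Listeria monocytogenes — 6 left.

Arcanobacterium haemolyticum, Bacillus anthracis, Bacillus subtilis, Corynebacterium diphtheriae, Corynebacterium jeikeium, Lactobacillus acidophilus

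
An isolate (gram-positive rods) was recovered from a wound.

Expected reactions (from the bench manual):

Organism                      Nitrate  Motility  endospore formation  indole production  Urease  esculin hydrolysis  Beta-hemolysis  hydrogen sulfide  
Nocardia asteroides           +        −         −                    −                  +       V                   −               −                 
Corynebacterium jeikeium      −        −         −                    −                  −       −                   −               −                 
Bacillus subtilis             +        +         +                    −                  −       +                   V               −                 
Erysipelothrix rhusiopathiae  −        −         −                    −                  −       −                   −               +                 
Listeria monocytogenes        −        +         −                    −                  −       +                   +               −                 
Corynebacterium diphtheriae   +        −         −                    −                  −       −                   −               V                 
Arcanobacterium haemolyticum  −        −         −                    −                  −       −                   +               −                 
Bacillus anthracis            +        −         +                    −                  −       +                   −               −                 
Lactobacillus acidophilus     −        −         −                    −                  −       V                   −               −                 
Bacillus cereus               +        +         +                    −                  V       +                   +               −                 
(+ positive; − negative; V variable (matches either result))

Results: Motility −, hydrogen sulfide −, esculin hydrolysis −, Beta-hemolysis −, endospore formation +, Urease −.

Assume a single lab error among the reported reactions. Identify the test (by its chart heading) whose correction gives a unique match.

As reported, no row in the chart matches all 6 reactions.
Reversing hydrogen sulfide → still no organism matches.
Reversing Motility → still no organism matches.
Reversing Urease → still no organism matches.
Reversing Beta-hemolysis → still no organism matches.
Reversing endospore formation → 3 organisms match (not unique).
Reversing esculin hydrolysis (to +) → unique match: Bacillus anthracis.

esculin hydrolysis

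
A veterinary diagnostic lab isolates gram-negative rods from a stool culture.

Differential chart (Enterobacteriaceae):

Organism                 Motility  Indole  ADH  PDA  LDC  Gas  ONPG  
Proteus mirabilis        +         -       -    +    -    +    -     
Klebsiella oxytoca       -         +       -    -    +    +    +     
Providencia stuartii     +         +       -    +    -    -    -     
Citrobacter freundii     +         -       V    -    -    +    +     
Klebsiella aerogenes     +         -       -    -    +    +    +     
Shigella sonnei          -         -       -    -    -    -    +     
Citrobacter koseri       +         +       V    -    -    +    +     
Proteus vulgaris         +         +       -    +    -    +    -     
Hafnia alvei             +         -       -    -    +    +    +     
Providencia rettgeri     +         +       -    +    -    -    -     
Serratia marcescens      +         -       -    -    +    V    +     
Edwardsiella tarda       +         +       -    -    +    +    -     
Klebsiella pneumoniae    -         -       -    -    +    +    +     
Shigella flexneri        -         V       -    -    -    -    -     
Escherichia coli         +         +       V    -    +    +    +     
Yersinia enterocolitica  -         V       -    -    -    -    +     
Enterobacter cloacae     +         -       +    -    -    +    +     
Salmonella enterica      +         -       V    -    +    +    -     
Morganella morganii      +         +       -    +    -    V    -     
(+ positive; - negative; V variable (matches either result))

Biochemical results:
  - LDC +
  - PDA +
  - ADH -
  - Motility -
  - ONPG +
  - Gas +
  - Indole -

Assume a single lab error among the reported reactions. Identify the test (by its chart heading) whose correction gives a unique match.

PDA

As reported, no row in the chart matches all 7 reactions.
Reversing ONPG → still no organism matches.
Reversing LDC → still no organism matches.
Reversing Indole → still no organism matches.
Reversing Gas → still no organism matches.
Reversing PDA (to -) → unique match: Klebsiella pneumoniae.
Reversing ADH → still no organism matches.
Reversing Motility → still no organism matches.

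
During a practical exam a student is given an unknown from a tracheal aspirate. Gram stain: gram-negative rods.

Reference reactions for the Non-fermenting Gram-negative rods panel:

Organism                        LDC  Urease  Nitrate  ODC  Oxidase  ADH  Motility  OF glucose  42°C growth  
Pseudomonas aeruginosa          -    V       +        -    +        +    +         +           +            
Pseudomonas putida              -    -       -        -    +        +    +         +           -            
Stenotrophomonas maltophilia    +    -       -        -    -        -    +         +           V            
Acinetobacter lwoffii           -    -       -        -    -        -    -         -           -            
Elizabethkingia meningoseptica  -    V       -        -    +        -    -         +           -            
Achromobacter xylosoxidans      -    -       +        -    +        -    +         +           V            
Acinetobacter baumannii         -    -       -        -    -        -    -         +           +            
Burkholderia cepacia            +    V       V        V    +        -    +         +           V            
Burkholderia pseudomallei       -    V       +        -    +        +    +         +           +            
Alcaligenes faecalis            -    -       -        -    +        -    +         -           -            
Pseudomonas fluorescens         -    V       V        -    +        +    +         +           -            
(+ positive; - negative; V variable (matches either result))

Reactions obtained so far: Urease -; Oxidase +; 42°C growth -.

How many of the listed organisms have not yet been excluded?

6

42°C growth -: excludes Pseudomonas aeruginosa, Acinetobacter baumannii, Burkholderia pseudomallei — 8 left.
Urease -: all 8 remaining candidates are consistent.
Oxidase +: excludes Stenotrophomonas maltophilia, Acinetobacter lwoffii — 6 left.
Still consistent: Achromobacter xylosoxidans, Alcaligenes faecalis, Burkholderia cepacia, Elizabethkingia meningoseptica, Pseudomonas fluorescens, Pseudomonas putida.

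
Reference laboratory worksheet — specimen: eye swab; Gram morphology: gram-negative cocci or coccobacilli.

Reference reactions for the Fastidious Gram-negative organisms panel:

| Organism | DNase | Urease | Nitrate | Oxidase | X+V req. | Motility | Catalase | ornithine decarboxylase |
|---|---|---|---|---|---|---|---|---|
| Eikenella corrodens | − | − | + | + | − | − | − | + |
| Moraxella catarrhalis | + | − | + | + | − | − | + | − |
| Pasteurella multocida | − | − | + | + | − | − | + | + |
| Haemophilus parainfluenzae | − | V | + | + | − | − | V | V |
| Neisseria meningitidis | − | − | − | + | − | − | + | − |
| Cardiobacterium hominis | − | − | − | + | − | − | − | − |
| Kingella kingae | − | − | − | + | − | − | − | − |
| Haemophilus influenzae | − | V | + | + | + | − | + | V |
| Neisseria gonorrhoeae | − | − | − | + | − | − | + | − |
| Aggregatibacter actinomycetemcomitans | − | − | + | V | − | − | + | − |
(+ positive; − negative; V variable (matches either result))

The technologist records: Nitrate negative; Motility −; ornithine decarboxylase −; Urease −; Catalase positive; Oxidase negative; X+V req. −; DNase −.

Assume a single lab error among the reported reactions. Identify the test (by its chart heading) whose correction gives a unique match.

As reported, no row in the chart matches all 8 reactions.
Reversing X+V req. → still no organism matches.
Reversing Oxidase → 2 organisms match (not unique).
Reversing Nitrate (to +) → unique match: Aggregatibacter actinomycetemcomitans.
Reversing Motility → still no organism matches.
Reversing Urease → still no organism matches.
Reversing ornithine decarboxylase → still no organism matches.
Reversing DNase → still no organism matches.
Reversing Catalase → still no organism matches.

Nitrate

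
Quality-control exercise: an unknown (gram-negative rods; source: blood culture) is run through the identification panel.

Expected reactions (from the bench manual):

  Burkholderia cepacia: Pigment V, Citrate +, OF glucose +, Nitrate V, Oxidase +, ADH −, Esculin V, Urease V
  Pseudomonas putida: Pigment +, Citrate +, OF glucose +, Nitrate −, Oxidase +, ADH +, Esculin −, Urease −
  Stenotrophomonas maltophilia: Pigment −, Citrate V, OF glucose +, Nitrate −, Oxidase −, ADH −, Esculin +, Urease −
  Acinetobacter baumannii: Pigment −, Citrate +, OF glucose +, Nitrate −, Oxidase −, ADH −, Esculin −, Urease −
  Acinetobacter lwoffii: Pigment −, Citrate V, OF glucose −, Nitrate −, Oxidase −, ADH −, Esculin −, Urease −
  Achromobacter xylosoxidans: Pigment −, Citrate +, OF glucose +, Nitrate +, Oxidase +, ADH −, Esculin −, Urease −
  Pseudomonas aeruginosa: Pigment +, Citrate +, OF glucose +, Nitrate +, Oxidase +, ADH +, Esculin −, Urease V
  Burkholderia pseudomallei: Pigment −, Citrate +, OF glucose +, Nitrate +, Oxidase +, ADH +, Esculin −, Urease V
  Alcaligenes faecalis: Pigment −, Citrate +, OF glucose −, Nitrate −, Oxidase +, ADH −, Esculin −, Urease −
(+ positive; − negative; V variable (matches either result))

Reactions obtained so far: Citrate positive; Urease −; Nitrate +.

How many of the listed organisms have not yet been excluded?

4

Citrate +: all 9 remaining candidates are consistent.
Urease −: all 9 remaining candidates are consistent.
Nitrate +: excludes 5 organisms — 4 left.
Still consistent: Achromobacter xylosoxidans, Burkholderia cepacia, Burkholderia pseudomallei, Pseudomonas aeruginosa.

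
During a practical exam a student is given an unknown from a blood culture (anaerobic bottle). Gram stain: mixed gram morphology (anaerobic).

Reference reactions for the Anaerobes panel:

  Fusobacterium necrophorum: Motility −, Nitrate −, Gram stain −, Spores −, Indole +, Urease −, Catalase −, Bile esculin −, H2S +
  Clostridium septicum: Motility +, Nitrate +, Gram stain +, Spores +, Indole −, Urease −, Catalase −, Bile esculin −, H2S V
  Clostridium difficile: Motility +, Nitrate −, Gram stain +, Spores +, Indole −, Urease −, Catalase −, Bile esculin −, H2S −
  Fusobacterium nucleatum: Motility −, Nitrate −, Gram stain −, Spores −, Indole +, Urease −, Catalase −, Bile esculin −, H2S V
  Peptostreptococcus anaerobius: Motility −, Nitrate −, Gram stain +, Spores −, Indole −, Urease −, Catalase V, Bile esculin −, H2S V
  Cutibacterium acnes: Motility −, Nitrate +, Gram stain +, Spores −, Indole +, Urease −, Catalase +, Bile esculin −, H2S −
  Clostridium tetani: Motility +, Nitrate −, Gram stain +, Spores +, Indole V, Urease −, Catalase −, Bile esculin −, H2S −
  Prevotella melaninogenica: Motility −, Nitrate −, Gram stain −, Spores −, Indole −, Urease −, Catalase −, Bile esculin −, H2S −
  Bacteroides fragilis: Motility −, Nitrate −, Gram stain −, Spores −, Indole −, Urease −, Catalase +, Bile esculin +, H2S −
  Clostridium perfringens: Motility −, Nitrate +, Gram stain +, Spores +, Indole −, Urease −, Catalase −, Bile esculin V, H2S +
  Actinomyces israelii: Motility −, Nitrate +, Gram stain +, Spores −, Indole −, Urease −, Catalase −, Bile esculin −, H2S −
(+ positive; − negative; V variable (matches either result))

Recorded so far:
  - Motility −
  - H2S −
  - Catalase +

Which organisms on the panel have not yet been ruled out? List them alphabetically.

H2S −: excludes Fusobacterium necrophorum, Clostridium perfringens — 9 left.
Catalase +: excludes 6 organisms — 3 left.
Motility −: all 3 remaining candidates are consistent.

Bacteroides fragilis, Cutibacterium acnes, Peptostreptococcus anaerobius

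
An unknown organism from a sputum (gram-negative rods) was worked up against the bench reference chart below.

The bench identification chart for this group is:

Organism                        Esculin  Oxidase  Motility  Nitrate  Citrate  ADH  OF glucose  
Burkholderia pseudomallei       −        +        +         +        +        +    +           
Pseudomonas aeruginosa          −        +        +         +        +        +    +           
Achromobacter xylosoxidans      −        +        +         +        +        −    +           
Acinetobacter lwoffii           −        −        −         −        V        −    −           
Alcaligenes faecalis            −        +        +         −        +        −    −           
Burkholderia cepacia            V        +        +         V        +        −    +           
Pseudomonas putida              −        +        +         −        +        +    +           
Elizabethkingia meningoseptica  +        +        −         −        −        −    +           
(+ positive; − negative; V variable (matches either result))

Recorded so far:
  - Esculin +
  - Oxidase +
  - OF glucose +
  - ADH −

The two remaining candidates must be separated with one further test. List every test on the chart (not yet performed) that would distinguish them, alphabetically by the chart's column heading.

Citrate, Motility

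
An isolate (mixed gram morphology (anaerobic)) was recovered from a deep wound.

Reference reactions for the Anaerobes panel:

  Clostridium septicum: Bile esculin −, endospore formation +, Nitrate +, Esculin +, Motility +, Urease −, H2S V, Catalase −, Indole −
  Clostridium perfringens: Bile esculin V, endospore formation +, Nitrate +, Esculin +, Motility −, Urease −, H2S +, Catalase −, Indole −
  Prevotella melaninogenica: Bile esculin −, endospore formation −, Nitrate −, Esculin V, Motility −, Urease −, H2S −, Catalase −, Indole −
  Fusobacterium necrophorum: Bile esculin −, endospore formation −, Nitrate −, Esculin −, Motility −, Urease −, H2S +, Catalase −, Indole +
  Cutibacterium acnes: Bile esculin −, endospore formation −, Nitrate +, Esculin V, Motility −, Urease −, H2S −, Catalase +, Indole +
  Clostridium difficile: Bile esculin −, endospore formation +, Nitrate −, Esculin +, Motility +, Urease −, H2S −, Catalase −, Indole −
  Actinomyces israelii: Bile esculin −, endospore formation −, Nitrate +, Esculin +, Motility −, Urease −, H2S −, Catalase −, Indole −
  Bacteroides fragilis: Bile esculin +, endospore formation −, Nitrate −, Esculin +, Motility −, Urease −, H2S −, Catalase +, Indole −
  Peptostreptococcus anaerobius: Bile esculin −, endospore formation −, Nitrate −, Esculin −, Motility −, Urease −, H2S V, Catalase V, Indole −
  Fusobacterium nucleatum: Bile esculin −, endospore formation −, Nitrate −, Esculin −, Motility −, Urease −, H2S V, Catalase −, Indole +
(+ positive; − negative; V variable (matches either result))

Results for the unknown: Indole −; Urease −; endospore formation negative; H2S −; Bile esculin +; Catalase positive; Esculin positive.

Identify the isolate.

Bacteroides fragilis

Bile esculin +: excludes 8 organisms — 2 left.
endospore formation −: excludes Clostridium perfringens — 1 left.
H2S −: the one remaining candidate is consistent.
Esculin +: the one remaining candidate is consistent.
Urease −: the one remaining candidate is consistent.
Catalase +: the one remaining candidate is consistent.
Indole −: the one remaining candidate is consistent.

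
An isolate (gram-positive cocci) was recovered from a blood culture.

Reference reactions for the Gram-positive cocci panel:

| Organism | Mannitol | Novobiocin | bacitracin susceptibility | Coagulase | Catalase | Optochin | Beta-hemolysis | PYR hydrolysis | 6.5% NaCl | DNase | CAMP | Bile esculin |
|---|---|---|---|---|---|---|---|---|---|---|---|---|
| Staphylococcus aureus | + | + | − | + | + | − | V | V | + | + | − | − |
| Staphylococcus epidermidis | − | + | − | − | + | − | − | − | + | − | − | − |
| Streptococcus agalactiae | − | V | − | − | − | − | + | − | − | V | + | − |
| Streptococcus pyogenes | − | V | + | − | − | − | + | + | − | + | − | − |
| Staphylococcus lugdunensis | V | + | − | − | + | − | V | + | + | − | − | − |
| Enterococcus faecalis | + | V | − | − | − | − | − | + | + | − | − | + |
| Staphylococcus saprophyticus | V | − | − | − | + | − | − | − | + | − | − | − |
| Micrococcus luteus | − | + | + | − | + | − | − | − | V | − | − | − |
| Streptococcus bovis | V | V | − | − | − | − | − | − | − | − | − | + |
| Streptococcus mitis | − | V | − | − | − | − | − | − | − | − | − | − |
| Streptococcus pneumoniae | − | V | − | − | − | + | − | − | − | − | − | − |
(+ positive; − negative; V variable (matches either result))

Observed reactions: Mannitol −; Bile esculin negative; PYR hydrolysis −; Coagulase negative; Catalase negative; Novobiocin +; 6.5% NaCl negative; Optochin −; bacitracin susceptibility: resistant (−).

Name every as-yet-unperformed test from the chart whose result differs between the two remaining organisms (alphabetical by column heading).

PYR hydrolysis −: excludes Streptococcus pyogenes, Staphylococcus lugdunensis, Enterococcus faecalis — 8 left.
Optochin −: excludes Streptococcus pneumoniae — 7 left.
Catalase −: excludes Staphylococcus aureus, Staphylococcus epidermidis, Staphylococcus saprophyticus, Micrococcus luteus — 3 left.
Mannitol −: all 3 remaining candidates are consistent.
Coagulase −: all 3 remaining candidates are consistent.
Novobiocin +: all 3 remaining candidates are consistent.
bacitracin susceptibility −: all 3 remaining candidates are consistent.
6.5% NaCl −: all 3 remaining candidates are consistent.
Bile esculin −: excludes Streptococcus bovis — 2 left.
Two candidates remain: Streptococcus agalactiae and Streptococcus mitis.
  Beta-hemolysis: Streptococcus agalactiae +, Streptococcus mitis − — discriminates.
  DNase: V vs − — variable for at least one, does not separate.
  CAMP: Streptococcus agalactiae +, Streptococcus mitis − — discriminates.

Beta-hemolysis, CAMP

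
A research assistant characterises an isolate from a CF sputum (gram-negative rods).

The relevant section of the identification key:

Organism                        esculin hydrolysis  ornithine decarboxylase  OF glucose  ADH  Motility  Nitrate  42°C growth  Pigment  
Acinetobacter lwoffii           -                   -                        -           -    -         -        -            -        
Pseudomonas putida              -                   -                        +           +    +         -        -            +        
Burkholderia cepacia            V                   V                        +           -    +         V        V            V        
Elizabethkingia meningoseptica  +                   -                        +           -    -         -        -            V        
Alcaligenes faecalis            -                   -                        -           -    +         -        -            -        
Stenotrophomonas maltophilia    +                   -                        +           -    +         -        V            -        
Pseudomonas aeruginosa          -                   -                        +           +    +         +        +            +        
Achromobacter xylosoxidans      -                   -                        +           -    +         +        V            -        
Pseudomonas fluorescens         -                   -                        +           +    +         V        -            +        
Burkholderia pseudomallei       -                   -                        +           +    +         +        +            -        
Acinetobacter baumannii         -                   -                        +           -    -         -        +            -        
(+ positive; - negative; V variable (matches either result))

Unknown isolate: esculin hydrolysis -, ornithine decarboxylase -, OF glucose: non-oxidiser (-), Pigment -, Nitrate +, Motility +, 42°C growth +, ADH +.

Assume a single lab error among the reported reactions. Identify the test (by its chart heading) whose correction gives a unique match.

OF glucose

As reported, no row in the chart matches all 8 reactions.
Reversing ADH → still no organism matches.
Reversing 42°C growth → still no organism matches.
Reversing ornithine decarboxylase → still no organism matches.
Reversing Motility → still no organism matches.
Reversing esculin hydrolysis → still no organism matches.
Reversing Nitrate → still no organism matches.
Reversing Pigment → still no organism matches.
Reversing OF glucose (to +) → unique match: Burkholderia pseudomallei.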